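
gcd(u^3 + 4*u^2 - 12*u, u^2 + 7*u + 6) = u + 6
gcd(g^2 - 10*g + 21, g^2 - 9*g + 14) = g - 7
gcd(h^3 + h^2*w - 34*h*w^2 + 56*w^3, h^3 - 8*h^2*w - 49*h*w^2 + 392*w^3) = h + 7*w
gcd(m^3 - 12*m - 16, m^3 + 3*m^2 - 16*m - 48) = m - 4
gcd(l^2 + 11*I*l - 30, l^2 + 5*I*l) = l + 5*I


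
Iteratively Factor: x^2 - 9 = (x + 3)*(x - 3)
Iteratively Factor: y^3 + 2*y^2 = (y)*(y^2 + 2*y) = y^2*(y + 2)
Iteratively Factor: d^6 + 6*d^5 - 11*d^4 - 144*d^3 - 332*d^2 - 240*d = (d)*(d^5 + 6*d^4 - 11*d^3 - 144*d^2 - 332*d - 240) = d*(d + 2)*(d^4 + 4*d^3 - 19*d^2 - 106*d - 120) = d*(d + 2)*(d + 4)*(d^3 - 19*d - 30) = d*(d - 5)*(d + 2)*(d + 4)*(d^2 + 5*d + 6) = d*(d - 5)*(d + 2)^2*(d + 4)*(d + 3)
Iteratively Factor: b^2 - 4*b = (b - 4)*(b)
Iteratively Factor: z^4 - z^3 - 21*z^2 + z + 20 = (z - 1)*(z^3 - 21*z - 20) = (z - 5)*(z - 1)*(z^2 + 5*z + 4) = (z - 5)*(z - 1)*(z + 1)*(z + 4)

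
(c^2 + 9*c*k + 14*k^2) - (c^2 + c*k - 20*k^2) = 8*c*k + 34*k^2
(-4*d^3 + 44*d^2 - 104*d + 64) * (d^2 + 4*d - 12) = -4*d^5 + 28*d^4 + 120*d^3 - 880*d^2 + 1504*d - 768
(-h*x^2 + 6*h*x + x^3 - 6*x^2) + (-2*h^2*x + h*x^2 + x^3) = -2*h^2*x + 6*h*x + 2*x^3 - 6*x^2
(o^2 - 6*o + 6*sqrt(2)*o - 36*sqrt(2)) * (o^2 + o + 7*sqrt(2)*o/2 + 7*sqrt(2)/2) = o^4 - 5*o^3 + 19*sqrt(2)*o^3/2 - 95*sqrt(2)*o^2/2 + 36*o^2 - 210*o - 57*sqrt(2)*o - 252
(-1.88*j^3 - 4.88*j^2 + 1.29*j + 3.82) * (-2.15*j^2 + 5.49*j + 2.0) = 4.042*j^5 + 0.1708*j^4 - 33.3247*j^3 - 10.8909*j^2 + 23.5518*j + 7.64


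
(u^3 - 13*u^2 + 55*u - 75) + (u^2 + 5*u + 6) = u^3 - 12*u^2 + 60*u - 69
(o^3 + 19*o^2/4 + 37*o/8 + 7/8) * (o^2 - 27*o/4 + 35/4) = o^5 - 2*o^4 - 299*o^3/16 + 359*o^2/32 + 553*o/16 + 245/32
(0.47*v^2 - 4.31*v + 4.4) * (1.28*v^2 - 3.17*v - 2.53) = 0.6016*v^4 - 7.0067*v^3 + 18.1056*v^2 - 3.0437*v - 11.132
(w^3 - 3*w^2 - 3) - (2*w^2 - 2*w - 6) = w^3 - 5*w^2 + 2*w + 3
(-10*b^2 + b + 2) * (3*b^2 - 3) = -30*b^4 + 3*b^3 + 36*b^2 - 3*b - 6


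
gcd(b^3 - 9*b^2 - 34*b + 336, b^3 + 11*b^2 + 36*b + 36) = b + 6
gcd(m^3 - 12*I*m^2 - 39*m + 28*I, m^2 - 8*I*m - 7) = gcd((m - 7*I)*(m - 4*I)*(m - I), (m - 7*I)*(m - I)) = m^2 - 8*I*m - 7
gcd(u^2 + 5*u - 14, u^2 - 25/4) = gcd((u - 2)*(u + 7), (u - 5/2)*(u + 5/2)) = 1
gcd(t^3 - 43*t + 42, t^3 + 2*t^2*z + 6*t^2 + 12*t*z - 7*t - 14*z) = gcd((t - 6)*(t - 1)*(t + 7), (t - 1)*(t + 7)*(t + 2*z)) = t^2 + 6*t - 7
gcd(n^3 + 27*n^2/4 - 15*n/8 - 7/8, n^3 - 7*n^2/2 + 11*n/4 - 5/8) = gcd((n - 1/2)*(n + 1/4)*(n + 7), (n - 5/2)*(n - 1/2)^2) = n - 1/2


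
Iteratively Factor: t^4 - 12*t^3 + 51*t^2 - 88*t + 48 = (t - 4)*(t^3 - 8*t^2 + 19*t - 12) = (t - 4)^2*(t^2 - 4*t + 3) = (t - 4)^2*(t - 3)*(t - 1)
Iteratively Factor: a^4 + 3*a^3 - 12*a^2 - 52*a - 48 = (a + 2)*(a^3 + a^2 - 14*a - 24) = (a + 2)^2*(a^2 - a - 12) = (a + 2)^2*(a + 3)*(a - 4)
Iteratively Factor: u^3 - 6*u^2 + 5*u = (u - 1)*(u^2 - 5*u) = (u - 5)*(u - 1)*(u)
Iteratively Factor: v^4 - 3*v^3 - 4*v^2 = (v + 1)*(v^3 - 4*v^2) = (v - 4)*(v + 1)*(v^2) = v*(v - 4)*(v + 1)*(v)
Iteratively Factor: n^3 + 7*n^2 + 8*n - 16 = (n - 1)*(n^2 + 8*n + 16) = (n - 1)*(n + 4)*(n + 4)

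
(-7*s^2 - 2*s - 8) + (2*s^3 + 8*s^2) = 2*s^3 + s^2 - 2*s - 8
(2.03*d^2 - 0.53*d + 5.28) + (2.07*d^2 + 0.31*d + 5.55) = 4.1*d^2 - 0.22*d + 10.83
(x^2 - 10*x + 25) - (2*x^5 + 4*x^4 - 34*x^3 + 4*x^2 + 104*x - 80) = -2*x^5 - 4*x^4 + 34*x^3 - 3*x^2 - 114*x + 105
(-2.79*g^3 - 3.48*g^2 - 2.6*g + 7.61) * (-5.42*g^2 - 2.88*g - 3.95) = 15.1218*g^5 + 26.8968*g^4 + 35.1349*g^3 - 20.0122*g^2 - 11.6468*g - 30.0595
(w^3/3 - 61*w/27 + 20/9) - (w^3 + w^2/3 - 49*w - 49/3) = -2*w^3/3 - w^2/3 + 1262*w/27 + 167/9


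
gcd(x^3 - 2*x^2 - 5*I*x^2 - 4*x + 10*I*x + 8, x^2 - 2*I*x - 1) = x - I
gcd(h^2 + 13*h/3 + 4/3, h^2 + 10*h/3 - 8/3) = h + 4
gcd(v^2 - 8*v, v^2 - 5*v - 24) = v - 8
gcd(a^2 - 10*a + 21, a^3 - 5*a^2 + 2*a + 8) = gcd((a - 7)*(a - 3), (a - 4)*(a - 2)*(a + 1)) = 1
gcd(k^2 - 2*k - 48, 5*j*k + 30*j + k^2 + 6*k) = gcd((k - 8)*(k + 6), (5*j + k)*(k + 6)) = k + 6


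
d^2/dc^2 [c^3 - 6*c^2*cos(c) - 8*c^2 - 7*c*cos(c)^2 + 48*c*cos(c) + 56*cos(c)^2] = 6*c^2*cos(c) + 24*c*sin(c) - 48*c*cos(c) + 14*c*cos(2*c) + 6*c - 96*sin(c) + 14*sin(2*c) - 12*cos(c) - 112*cos(2*c) - 16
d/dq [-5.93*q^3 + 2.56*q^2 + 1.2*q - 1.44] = -17.79*q^2 + 5.12*q + 1.2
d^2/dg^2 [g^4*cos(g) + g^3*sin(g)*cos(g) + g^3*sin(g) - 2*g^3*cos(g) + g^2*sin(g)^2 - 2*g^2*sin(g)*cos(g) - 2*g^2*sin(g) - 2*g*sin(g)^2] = -g^4*cos(g) - 9*g^3*sin(g) - 2*g^3*sin(2*g) + 2*g^3*cos(g) + 14*g^2*sin(g) + 4*g^2*sin(2*g) + 18*g^2*cos(g) + 8*g^2*cos(2*g) + 6*g*sin(g) + 7*g*sin(2*g) - 20*g*cos(g) - 12*g*cos(2*g) - 4*sin(g) - 6*sin(2*g) - cos(2*g) + 1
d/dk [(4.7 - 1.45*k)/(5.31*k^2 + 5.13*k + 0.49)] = (7.6995*k^2 - 49.914*k - 24.8215)/(28.1961*k^4 + 54.4806*k^3 + 31.5207*k^2 + 5.0274*k + 0.2401)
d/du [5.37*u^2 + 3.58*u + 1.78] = 10.74*u + 3.58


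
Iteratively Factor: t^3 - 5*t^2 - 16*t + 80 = (t - 5)*(t^2 - 16) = (t - 5)*(t - 4)*(t + 4)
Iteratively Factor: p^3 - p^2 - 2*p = (p)*(p^2 - p - 2) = p*(p - 2)*(p + 1)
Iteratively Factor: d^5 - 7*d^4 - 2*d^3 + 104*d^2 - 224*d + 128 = (d + 4)*(d^4 - 11*d^3 + 42*d^2 - 64*d + 32) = (d - 4)*(d + 4)*(d^3 - 7*d^2 + 14*d - 8) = (d - 4)*(d - 1)*(d + 4)*(d^2 - 6*d + 8) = (d - 4)*(d - 2)*(d - 1)*(d + 4)*(d - 4)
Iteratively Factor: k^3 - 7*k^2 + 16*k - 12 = (k - 3)*(k^2 - 4*k + 4) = (k - 3)*(k - 2)*(k - 2)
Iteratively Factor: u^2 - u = (u)*(u - 1)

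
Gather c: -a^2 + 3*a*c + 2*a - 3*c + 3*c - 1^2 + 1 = -a^2 + 3*a*c + 2*a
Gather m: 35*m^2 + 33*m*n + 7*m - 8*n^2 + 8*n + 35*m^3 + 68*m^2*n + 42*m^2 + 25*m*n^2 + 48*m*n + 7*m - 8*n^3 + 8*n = 35*m^3 + m^2*(68*n + 77) + m*(25*n^2 + 81*n + 14) - 8*n^3 - 8*n^2 + 16*n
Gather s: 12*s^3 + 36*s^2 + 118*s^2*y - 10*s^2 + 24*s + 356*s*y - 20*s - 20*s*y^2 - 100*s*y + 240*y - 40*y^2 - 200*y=12*s^3 + s^2*(118*y + 26) + s*(-20*y^2 + 256*y + 4) - 40*y^2 + 40*y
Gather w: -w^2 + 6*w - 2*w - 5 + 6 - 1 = -w^2 + 4*w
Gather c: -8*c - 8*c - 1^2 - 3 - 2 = -16*c - 6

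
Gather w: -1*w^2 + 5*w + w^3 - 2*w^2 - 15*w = w^3 - 3*w^2 - 10*w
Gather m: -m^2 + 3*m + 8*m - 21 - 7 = -m^2 + 11*m - 28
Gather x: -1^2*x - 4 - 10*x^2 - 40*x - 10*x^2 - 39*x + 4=-20*x^2 - 80*x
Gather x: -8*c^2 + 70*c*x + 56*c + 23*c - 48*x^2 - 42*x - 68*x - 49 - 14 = -8*c^2 + 79*c - 48*x^2 + x*(70*c - 110) - 63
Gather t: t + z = t + z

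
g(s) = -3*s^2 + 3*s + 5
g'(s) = 3 - 6*s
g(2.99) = -12.85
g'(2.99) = -14.94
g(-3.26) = -36.66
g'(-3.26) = 22.56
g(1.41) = 3.27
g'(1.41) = -5.46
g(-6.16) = -127.32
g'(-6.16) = 39.96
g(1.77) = 0.91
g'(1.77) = -7.62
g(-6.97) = -161.65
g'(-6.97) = 44.82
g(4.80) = -49.72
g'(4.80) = -25.80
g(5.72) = -76.00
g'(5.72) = -31.32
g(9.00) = -211.00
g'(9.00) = -51.00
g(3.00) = -13.00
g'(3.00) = -15.00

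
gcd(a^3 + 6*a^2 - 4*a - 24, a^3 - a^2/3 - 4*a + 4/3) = a^2 - 4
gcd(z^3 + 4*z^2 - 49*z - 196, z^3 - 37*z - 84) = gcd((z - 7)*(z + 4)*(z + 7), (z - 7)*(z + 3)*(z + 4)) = z^2 - 3*z - 28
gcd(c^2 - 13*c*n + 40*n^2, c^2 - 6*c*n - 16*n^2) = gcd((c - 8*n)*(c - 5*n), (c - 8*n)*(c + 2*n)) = c - 8*n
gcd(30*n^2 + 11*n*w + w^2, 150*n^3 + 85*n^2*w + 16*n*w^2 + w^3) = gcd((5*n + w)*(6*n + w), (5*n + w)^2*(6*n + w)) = 30*n^2 + 11*n*w + w^2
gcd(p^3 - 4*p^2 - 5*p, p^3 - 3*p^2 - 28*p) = p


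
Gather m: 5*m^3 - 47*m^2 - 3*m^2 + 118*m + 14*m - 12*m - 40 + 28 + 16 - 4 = 5*m^3 - 50*m^2 + 120*m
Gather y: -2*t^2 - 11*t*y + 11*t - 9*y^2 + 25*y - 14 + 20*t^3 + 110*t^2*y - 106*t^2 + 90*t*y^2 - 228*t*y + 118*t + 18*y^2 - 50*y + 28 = 20*t^3 - 108*t^2 + 129*t + y^2*(90*t + 9) + y*(110*t^2 - 239*t - 25) + 14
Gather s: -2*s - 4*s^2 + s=-4*s^2 - s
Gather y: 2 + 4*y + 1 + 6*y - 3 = 10*y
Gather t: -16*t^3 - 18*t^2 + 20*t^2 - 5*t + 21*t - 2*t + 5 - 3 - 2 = -16*t^3 + 2*t^2 + 14*t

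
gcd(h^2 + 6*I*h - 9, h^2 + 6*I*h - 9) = h^2 + 6*I*h - 9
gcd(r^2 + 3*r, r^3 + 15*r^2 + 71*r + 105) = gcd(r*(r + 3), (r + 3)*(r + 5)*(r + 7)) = r + 3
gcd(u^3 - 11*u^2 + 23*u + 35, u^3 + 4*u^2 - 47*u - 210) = u - 7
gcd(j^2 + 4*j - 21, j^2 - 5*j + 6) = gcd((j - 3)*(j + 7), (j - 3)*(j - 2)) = j - 3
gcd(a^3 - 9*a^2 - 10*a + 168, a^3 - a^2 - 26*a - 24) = a^2 - 2*a - 24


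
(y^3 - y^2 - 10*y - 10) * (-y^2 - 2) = -y^5 + y^4 + 8*y^3 + 12*y^2 + 20*y + 20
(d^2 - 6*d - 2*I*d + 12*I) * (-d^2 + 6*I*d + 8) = -d^4 + 6*d^3 + 8*I*d^3 + 20*d^2 - 48*I*d^2 - 120*d - 16*I*d + 96*I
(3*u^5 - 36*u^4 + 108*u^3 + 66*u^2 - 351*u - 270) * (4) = 12*u^5 - 144*u^4 + 432*u^3 + 264*u^2 - 1404*u - 1080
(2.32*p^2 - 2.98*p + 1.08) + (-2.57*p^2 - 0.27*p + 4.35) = -0.25*p^2 - 3.25*p + 5.43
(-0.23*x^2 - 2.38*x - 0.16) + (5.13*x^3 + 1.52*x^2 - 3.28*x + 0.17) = 5.13*x^3 + 1.29*x^2 - 5.66*x + 0.01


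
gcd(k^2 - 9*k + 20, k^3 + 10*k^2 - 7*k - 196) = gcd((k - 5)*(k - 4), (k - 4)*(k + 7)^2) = k - 4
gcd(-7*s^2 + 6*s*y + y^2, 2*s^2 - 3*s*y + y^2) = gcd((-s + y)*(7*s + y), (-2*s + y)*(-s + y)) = -s + y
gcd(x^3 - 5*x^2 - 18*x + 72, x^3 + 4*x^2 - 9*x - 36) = x^2 + x - 12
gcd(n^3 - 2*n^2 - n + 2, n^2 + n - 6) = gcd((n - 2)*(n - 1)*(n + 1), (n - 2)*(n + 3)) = n - 2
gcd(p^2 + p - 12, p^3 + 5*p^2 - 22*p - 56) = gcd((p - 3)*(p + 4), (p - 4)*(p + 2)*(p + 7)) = 1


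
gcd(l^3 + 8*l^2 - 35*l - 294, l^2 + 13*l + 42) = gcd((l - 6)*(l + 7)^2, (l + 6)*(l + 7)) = l + 7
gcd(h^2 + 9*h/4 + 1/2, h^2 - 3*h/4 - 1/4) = h + 1/4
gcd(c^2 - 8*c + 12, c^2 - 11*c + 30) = c - 6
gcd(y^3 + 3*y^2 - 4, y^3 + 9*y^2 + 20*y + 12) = y + 2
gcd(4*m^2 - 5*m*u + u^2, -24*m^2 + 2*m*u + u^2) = -4*m + u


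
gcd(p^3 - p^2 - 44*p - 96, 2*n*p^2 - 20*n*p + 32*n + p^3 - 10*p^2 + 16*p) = p - 8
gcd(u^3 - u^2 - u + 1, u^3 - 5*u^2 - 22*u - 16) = u + 1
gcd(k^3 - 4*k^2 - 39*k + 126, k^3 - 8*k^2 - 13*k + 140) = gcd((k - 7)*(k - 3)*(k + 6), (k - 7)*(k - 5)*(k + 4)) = k - 7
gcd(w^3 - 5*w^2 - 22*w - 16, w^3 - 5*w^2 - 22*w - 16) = w^3 - 5*w^2 - 22*w - 16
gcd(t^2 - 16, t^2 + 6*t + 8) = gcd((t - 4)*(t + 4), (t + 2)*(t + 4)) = t + 4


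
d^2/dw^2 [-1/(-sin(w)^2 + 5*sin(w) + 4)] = (4*sin(w)^4 - 15*sin(w)^3 + 35*sin(w)^2 + 10*sin(w) - 58)/(5*sin(w) + cos(w)^2 + 3)^3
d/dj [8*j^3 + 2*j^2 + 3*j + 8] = 24*j^2 + 4*j + 3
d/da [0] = 0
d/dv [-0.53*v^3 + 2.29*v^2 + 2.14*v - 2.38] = -1.59*v^2 + 4.58*v + 2.14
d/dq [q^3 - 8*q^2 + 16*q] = 3*q^2 - 16*q + 16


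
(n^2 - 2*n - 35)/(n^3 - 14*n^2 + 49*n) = (n + 5)/(n*(n - 7))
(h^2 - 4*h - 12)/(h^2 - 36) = (h + 2)/(h + 6)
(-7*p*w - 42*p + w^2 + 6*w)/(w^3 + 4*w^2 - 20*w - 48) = (-7*p + w)/(w^2 - 2*w - 8)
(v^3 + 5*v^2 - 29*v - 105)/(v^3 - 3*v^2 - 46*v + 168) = (v^2 - 2*v - 15)/(v^2 - 10*v + 24)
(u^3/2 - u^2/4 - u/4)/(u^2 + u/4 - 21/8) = 2*u*(2*u^2 - u - 1)/(8*u^2 + 2*u - 21)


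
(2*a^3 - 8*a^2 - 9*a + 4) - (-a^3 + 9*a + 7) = 3*a^3 - 8*a^2 - 18*a - 3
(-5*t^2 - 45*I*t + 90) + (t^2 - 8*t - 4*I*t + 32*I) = -4*t^2 - 8*t - 49*I*t + 90 + 32*I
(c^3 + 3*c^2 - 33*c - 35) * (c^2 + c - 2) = c^5 + 4*c^4 - 32*c^3 - 74*c^2 + 31*c + 70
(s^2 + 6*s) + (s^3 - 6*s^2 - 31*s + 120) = s^3 - 5*s^2 - 25*s + 120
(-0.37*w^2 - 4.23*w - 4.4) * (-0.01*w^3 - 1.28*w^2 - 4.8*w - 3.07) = 0.0037*w^5 + 0.5159*w^4 + 7.2344*w^3 + 27.0719*w^2 + 34.1061*w + 13.508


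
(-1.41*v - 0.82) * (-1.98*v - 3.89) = 2.7918*v^2 + 7.1085*v + 3.1898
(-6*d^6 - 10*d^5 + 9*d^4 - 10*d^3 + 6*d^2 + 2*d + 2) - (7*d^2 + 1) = -6*d^6 - 10*d^5 + 9*d^4 - 10*d^3 - d^2 + 2*d + 1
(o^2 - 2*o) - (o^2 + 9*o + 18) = -11*o - 18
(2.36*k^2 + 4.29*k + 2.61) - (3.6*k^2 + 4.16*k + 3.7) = -1.24*k^2 + 0.13*k - 1.09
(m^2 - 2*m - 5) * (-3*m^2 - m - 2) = -3*m^4 + 5*m^3 + 15*m^2 + 9*m + 10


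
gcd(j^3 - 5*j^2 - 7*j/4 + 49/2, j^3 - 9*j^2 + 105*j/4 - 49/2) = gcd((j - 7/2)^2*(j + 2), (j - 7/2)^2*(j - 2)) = j^2 - 7*j + 49/4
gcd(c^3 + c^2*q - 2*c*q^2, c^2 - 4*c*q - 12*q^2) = c + 2*q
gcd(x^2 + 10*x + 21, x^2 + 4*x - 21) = x + 7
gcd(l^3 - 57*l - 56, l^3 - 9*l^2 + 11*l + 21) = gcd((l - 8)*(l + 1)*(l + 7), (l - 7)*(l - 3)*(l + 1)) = l + 1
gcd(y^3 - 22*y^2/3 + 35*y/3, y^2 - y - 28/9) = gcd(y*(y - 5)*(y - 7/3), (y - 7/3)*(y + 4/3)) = y - 7/3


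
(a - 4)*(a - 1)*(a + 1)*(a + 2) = a^4 - 2*a^3 - 9*a^2 + 2*a + 8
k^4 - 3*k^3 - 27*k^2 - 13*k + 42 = (k - 7)*(k - 1)*(k + 2)*(k + 3)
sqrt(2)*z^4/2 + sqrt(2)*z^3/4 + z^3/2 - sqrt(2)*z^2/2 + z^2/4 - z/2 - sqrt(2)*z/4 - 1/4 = (z - 1)*(z + 1/2)*(z + 1)*(sqrt(2)*z/2 + 1/2)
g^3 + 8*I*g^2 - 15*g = g*(g + 3*I)*(g + 5*I)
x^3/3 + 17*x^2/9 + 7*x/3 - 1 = (x/3 + 1)*(x - 1/3)*(x + 3)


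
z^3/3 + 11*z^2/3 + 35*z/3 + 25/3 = (z/3 + 1/3)*(z + 5)^2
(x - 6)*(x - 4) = x^2 - 10*x + 24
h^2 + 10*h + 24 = (h + 4)*(h + 6)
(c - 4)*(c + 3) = c^2 - c - 12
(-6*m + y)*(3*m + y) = -18*m^2 - 3*m*y + y^2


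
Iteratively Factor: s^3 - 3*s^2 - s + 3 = (s - 3)*(s^2 - 1) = (s - 3)*(s - 1)*(s + 1)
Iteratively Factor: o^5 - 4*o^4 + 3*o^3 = (o - 3)*(o^4 - o^3) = o*(o - 3)*(o^3 - o^2) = o^2*(o - 3)*(o^2 - o) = o^3*(o - 3)*(o - 1)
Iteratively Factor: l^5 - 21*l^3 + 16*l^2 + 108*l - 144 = (l + 3)*(l^4 - 3*l^3 - 12*l^2 + 52*l - 48) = (l - 2)*(l + 3)*(l^3 - l^2 - 14*l + 24) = (l - 2)*(l + 3)*(l + 4)*(l^2 - 5*l + 6) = (l - 2)^2*(l + 3)*(l + 4)*(l - 3)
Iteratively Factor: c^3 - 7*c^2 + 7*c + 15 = (c - 5)*(c^2 - 2*c - 3) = (c - 5)*(c - 3)*(c + 1)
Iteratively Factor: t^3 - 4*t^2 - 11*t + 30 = (t - 5)*(t^2 + t - 6) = (t - 5)*(t + 3)*(t - 2)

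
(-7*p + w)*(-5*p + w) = 35*p^2 - 12*p*w + w^2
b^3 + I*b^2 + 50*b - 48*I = (b - 6*I)*(b - I)*(b + 8*I)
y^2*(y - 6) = y^3 - 6*y^2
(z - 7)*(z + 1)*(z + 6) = z^3 - 43*z - 42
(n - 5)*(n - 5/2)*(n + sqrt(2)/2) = n^3 - 15*n^2/2 + sqrt(2)*n^2/2 - 15*sqrt(2)*n/4 + 25*n/2 + 25*sqrt(2)/4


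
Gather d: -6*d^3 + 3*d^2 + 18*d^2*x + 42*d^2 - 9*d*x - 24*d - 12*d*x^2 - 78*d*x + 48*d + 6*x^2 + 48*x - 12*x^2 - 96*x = -6*d^3 + d^2*(18*x + 45) + d*(-12*x^2 - 87*x + 24) - 6*x^2 - 48*x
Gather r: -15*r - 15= -15*r - 15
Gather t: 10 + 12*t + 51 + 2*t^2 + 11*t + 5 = 2*t^2 + 23*t + 66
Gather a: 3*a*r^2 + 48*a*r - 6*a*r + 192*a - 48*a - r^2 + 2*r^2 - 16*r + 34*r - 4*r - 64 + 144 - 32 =a*(3*r^2 + 42*r + 144) + r^2 + 14*r + 48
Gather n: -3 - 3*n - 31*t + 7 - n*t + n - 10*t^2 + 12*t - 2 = n*(-t - 2) - 10*t^2 - 19*t + 2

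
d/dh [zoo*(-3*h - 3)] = zoo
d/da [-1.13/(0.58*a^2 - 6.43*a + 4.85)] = (1.3108*a - 7.2659)/(0.58*a^2 - 6.43*a + 4.85)^2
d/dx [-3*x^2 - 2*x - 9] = -6*x - 2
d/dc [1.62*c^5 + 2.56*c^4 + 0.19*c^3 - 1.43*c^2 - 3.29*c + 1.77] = 8.1*c^4 + 10.24*c^3 + 0.57*c^2 - 2.86*c - 3.29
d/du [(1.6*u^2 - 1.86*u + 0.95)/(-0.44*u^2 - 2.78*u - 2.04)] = (-5.2664*u^2 - 5.692*u + 6.4354)/(0.1936*u^4 + 2.4464*u^3 + 9.5236*u^2 + 11.3424*u + 4.1616)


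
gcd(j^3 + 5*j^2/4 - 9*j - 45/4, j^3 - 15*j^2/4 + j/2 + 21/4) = j - 3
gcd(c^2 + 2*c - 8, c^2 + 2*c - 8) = c^2 + 2*c - 8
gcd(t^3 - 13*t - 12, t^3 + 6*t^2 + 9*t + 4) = t + 1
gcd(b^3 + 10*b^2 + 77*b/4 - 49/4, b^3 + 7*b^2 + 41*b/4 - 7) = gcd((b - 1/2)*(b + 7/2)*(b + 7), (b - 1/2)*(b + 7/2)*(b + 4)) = b^2 + 3*b - 7/4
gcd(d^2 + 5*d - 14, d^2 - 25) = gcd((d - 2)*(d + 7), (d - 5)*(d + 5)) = 1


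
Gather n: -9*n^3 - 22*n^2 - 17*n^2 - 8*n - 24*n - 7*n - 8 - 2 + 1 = -9*n^3 - 39*n^2 - 39*n - 9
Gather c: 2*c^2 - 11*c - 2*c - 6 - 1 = 2*c^2 - 13*c - 7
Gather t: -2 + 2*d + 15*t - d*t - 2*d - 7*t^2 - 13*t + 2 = -7*t^2 + t*(2 - d)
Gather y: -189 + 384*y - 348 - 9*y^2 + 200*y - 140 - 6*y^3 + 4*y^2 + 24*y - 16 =-6*y^3 - 5*y^2 + 608*y - 693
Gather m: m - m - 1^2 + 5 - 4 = 0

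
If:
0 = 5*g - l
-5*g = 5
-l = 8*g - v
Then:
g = -1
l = -5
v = -13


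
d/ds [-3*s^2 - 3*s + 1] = -6*s - 3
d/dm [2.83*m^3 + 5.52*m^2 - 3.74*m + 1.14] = 8.49*m^2 + 11.04*m - 3.74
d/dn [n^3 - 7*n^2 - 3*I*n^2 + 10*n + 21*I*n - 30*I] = 3*n^2 - 14*n - 6*I*n + 10 + 21*I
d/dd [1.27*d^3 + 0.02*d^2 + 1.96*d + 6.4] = 3.81*d^2 + 0.04*d + 1.96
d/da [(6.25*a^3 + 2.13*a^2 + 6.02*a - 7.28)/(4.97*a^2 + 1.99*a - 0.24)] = (31.0625*a^4 + 24.875*a^3 - 30.1807*a^2 + 71.3408*a + 13.0424)/(24.7009*a^4 + 19.7806*a^3 + 1.5745*a^2 - 0.9552*a + 0.0576)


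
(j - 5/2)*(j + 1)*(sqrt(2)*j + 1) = sqrt(2)*j^3 - 3*sqrt(2)*j^2/2 + j^2 - 5*sqrt(2)*j/2 - 3*j/2 - 5/2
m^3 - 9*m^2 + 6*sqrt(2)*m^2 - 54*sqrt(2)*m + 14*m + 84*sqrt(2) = (m - 7)*(m - 2)*(m + 6*sqrt(2))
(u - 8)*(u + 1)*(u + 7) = u^3 - 57*u - 56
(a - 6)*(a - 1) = a^2 - 7*a + 6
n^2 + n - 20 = (n - 4)*(n + 5)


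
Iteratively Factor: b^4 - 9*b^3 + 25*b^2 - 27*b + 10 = (b - 5)*(b^3 - 4*b^2 + 5*b - 2) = (b - 5)*(b - 1)*(b^2 - 3*b + 2) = (b - 5)*(b - 1)^2*(b - 2)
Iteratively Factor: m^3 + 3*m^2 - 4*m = (m)*(m^2 + 3*m - 4) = m*(m + 4)*(m - 1)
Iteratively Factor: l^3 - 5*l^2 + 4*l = (l)*(l^2 - 5*l + 4) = l*(l - 4)*(l - 1)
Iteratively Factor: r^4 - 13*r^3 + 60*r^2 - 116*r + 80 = (r - 2)*(r^3 - 11*r^2 + 38*r - 40) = (r - 2)^2*(r^2 - 9*r + 20) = (r - 5)*(r - 2)^2*(r - 4)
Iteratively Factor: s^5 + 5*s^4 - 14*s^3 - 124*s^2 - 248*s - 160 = (s + 2)*(s^4 + 3*s^3 - 20*s^2 - 84*s - 80) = (s - 5)*(s + 2)*(s^3 + 8*s^2 + 20*s + 16) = (s - 5)*(s + 2)^2*(s^2 + 6*s + 8) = (s - 5)*(s + 2)^2*(s + 4)*(s + 2)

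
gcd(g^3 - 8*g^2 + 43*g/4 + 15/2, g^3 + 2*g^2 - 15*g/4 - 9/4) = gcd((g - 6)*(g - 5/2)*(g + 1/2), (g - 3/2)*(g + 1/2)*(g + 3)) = g + 1/2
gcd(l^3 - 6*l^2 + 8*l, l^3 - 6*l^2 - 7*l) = l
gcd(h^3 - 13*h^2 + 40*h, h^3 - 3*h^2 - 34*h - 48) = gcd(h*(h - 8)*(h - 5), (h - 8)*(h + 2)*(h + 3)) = h - 8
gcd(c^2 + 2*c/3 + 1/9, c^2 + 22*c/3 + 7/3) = c + 1/3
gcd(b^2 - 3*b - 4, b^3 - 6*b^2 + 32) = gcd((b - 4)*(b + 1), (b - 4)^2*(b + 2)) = b - 4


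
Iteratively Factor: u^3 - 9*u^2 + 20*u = (u - 5)*(u^2 - 4*u) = u*(u - 5)*(u - 4)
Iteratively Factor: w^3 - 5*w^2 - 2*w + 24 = (w - 4)*(w^2 - w - 6) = (w - 4)*(w - 3)*(w + 2)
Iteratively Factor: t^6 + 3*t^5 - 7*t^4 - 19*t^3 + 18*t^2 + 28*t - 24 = (t + 2)*(t^5 + t^4 - 9*t^3 - t^2 + 20*t - 12) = (t - 1)*(t + 2)*(t^4 + 2*t^3 - 7*t^2 - 8*t + 12) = (t - 1)*(t + 2)*(t + 3)*(t^3 - t^2 - 4*t + 4) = (t - 1)*(t + 2)^2*(t + 3)*(t^2 - 3*t + 2) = (t - 2)*(t - 1)*(t + 2)^2*(t + 3)*(t - 1)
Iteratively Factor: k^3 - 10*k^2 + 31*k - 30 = (k - 2)*(k^2 - 8*k + 15) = (k - 3)*(k - 2)*(k - 5)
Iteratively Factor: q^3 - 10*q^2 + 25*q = (q)*(q^2 - 10*q + 25) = q*(q - 5)*(q - 5)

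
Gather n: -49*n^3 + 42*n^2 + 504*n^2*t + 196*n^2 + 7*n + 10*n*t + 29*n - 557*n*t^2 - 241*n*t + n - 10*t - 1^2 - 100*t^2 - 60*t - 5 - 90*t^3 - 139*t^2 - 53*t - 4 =-49*n^3 + n^2*(504*t + 238) + n*(-557*t^2 - 231*t + 37) - 90*t^3 - 239*t^2 - 123*t - 10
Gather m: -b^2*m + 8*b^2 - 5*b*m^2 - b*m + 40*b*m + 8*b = 8*b^2 - 5*b*m^2 + 8*b + m*(-b^2 + 39*b)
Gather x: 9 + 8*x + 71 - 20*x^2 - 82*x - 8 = -20*x^2 - 74*x + 72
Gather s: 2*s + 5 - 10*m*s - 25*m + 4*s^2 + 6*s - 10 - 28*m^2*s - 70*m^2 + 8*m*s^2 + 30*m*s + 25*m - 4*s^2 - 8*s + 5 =-70*m^2 + 8*m*s^2 + s*(-28*m^2 + 20*m)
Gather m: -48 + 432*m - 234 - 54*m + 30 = 378*m - 252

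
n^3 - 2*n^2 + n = n*(n - 1)^2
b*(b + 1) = b^2 + b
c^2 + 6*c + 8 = (c + 2)*(c + 4)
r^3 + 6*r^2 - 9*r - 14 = (r - 2)*(r + 1)*(r + 7)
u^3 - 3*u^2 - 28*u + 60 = (u - 6)*(u - 2)*(u + 5)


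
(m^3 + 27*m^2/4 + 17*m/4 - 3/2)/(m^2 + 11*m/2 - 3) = (4*m^2 + 3*m - 1)/(2*(2*m - 1))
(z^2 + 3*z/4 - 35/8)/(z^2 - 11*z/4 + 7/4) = (z + 5/2)/(z - 1)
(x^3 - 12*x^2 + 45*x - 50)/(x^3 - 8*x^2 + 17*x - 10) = (x - 5)/(x - 1)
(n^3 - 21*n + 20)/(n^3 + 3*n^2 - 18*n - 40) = (n - 1)/(n + 2)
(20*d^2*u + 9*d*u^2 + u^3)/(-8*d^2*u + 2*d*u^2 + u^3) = (5*d + u)/(-2*d + u)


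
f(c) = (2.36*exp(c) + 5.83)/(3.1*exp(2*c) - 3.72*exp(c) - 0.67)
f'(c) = (2.36*exp(c) + 5.83)*(-6.2*exp(2*c) + 3.72*exp(c))/(3.1*exp(2*c) - 3.72*exp(c) - 0.67)^2 + 2.36*exp(c)/(3.1*exp(2*c) - 3.72*exp(c) - 0.67)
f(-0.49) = -4.07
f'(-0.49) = -0.92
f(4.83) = 0.01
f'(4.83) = -0.01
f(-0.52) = -4.05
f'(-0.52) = -0.74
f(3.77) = 0.02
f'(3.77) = -0.02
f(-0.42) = -4.16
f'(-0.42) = -1.42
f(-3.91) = -7.91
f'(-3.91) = 0.70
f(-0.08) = -5.48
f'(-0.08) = -8.42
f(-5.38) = -8.50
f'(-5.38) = 0.19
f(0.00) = -6.35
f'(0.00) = -14.03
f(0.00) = -6.35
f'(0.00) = -14.03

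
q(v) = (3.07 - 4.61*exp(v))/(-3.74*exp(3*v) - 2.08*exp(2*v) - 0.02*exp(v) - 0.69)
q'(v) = (3.07 - 4.61*exp(v))*(11.22*exp(3*v) + 4.16*exp(2*v) + 0.02*exp(v))/(-3.74*exp(3*v) - 2.08*exp(2*v) - 0.02*exp(v) - 0.69)^2 - 4.61*exp(v)/(-3.74*exp(3*v) - 2.08*exp(2*v) - 0.02*exp(v) - 0.69) = (-34.4828*exp(3*v) + 24.8566*exp(2*v) + 12.7712*exp(v) + 3.2423)*exp(v)/(13.9876*exp(6*v) + 15.5584*exp(5*v) + 4.476*exp(4*v) + 5.2444*exp(3*v) + 2.8708*exp(2*v) + 0.0276*exp(v) + 0.4761)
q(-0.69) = -0.45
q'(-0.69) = 2.02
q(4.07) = 0.00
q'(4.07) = -0.00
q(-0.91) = -0.95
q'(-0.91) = 2.50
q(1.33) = 0.06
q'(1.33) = -0.10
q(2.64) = 0.01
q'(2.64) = -0.01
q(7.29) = 0.00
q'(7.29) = -0.00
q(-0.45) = -0.05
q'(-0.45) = 1.26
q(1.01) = 0.10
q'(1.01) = -0.15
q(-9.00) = -4.45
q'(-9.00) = 0.00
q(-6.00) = -4.43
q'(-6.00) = 0.02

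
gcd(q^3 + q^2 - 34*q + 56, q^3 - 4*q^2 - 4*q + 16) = q^2 - 6*q + 8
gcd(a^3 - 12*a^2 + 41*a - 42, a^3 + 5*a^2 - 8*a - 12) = a - 2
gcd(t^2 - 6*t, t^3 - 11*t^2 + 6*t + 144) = t - 6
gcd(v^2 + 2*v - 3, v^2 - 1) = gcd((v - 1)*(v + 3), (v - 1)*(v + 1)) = v - 1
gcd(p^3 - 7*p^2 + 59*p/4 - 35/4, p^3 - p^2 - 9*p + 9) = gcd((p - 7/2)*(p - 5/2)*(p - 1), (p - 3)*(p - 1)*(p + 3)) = p - 1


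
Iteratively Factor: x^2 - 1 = (x + 1)*(x - 1)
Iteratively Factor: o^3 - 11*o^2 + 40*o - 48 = (o - 4)*(o^2 - 7*o + 12) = (o - 4)^2*(o - 3)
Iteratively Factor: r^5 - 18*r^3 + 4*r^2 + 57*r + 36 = (r + 1)*(r^4 - r^3 - 17*r^2 + 21*r + 36) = (r - 3)*(r + 1)*(r^3 + 2*r^2 - 11*r - 12) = (r - 3)^2*(r + 1)*(r^2 + 5*r + 4) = (r - 3)^2*(r + 1)^2*(r + 4)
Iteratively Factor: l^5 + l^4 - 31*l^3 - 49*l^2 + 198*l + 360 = (l + 3)*(l^4 - 2*l^3 - 25*l^2 + 26*l + 120) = (l + 2)*(l + 3)*(l^3 - 4*l^2 - 17*l + 60) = (l - 3)*(l + 2)*(l + 3)*(l^2 - l - 20) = (l - 3)*(l + 2)*(l + 3)*(l + 4)*(l - 5)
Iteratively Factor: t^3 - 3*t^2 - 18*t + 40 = (t - 2)*(t^2 - t - 20) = (t - 2)*(t + 4)*(t - 5)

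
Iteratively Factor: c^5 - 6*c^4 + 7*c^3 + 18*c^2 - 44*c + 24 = (c - 2)*(c^4 - 4*c^3 - c^2 + 16*c - 12) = (c - 2)*(c - 1)*(c^3 - 3*c^2 - 4*c + 12) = (c - 3)*(c - 2)*(c - 1)*(c^2 - 4) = (c - 3)*(c - 2)*(c - 1)*(c + 2)*(c - 2)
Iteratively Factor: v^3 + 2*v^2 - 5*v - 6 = (v + 3)*(v^2 - v - 2) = (v + 1)*(v + 3)*(v - 2)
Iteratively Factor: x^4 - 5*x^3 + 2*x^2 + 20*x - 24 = (x - 3)*(x^3 - 2*x^2 - 4*x + 8) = (x - 3)*(x - 2)*(x^2 - 4) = (x - 3)*(x - 2)*(x + 2)*(x - 2)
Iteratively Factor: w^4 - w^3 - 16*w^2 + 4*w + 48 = (w - 2)*(w^3 + w^2 - 14*w - 24) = (w - 4)*(w - 2)*(w^2 + 5*w + 6) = (w - 4)*(w - 2)*(w + 2)*(w + 3)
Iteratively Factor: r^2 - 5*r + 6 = (r - 3)*(r - 2)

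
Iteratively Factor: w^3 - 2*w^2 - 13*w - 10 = (w - 5)*(w^2 + 3*w + 2) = (w - 5)*(w + 1)*(w + 2)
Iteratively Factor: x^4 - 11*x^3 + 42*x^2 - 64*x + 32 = (x - 4)*(x^3 - 7*x^2 + 14*x - 8) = (x - 4)^2*(x^2 - 3*x + 2) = (x - 4)^2*(x - 2)*(x - 1)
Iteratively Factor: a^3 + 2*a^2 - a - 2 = (a - 1)*(a^2 + 3*a + 2) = (a - 1)*(a + 2)*(a + 1)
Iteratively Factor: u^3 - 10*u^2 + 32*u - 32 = (u - 2)*(u^2 - 8*u + 16) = (u - 4)*(u - 2)*(u - 4)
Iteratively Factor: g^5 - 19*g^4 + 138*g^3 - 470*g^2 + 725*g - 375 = (g - 5)*(g^4 - 14*g^3 + 68*g^2 - 130*g + 75) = (g - 5)*(g - 3)*(g^3 - 11*g^2 + 35*g - 25) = (g - 5)^2*(g - 3)*(g^2 - 6*g + 5) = (g - 5)^3*(g - 3)*(g - 1)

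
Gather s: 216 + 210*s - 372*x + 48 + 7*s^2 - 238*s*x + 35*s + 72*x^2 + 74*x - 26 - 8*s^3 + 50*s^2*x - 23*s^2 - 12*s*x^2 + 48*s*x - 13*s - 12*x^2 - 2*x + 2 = -8*s^3 + s^2*(50*x - 16) + s*(-12*x^2 - 190*x + 232) + 60*x^2 - 300*x + 240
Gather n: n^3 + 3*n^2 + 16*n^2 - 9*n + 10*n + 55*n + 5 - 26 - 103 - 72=n^3 + 19*n^2 + 56*n - 196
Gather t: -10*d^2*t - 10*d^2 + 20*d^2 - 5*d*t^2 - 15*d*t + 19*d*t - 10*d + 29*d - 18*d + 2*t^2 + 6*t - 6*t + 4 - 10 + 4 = 10*d^2 + d + t^2*(2 - 5*d) + t*(-10*d^2 + 4*d) - 2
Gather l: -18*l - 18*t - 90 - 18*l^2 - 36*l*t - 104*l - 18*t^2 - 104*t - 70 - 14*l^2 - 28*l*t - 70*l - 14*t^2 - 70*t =-32*l^2 + l*(-64*t - 192) - 32*t^2 - 192*t - 160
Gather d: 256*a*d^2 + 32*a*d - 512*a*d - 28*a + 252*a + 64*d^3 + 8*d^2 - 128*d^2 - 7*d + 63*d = 224*a + 64*d^3 + d^2*(256*a - 120) + d*(56 - 480*a)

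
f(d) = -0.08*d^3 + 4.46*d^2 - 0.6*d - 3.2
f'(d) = -0.24*d^2 + 8.92*d - 0.6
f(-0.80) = 0.18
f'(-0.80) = -7.89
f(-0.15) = -3.01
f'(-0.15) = -1.94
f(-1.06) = 2.54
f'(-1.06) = -10.32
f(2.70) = 26.12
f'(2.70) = 21.73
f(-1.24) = 4.55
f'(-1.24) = -12.03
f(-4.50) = 97.10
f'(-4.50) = -45.60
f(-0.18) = -2.95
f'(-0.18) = -2.21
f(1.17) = 2.08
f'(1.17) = 9.51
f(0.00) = -3.20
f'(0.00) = -0.60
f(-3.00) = 40.90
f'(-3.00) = -29.52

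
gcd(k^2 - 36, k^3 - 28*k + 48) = k + 6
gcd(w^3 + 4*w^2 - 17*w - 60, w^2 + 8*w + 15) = w^2 + 8*w + 15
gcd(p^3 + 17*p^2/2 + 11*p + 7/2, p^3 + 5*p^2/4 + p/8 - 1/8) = p^2 + 3*p/2 + 1/2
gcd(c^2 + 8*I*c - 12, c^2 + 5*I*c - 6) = c + 2*I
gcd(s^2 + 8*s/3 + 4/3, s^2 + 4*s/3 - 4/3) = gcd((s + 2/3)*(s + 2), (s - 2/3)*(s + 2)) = s + 2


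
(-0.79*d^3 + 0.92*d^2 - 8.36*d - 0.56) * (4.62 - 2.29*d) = 1.8091*d^4 - 5.7566*d^3 + 23.3948*d^2 - 37.3408*d - 2.5872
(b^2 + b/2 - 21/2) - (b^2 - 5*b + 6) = 11*b/2 - 33/2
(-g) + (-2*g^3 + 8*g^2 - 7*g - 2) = -2*g^3 + 8*g^2 - 8*g - 2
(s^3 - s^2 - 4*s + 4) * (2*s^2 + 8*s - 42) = 2*s^5 + 6*s^4 - 58*s^3 + 18*s^2 + 200*s - 168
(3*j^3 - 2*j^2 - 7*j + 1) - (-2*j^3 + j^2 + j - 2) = 5*j^3 - 3*j^2 - 8*j + 3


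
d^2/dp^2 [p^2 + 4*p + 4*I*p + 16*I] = 2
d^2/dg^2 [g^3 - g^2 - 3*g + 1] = 6*g - 2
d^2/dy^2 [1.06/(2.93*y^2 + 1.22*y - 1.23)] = (-18.199988*y^2 - 7.578152*y + 1.06*(5.86*y + 1.22)*(11.72*y + 2.44) + 7.640268)/(2.93*y^2 + 1.22*y - 1.23)^3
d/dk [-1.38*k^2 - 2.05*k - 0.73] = -2.76*k - 2.05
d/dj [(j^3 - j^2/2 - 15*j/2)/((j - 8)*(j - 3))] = (j^2 - 16*j - 20)/(j^2 - 16*j + 64)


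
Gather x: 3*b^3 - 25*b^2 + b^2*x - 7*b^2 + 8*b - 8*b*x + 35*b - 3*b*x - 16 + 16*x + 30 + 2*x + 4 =3*b^3 - 32*b^2 + 43*b + x*(b^2 - 11*b + 18) + 18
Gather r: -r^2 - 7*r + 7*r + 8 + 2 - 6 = 4 - r^2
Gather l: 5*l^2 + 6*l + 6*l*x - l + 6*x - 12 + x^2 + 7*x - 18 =5*l^2 + l*(6*x + 5) + x^2 + 13*x - 30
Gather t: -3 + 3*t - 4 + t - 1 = 4*t - 8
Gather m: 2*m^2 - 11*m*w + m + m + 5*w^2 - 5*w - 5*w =2*m^2 + m*(2 - 11*w) + 5*w^2 - 10*w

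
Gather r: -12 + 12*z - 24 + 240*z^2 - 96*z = 240*z^2 - 84*z - 36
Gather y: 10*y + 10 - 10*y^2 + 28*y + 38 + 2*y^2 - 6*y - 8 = -8*y^2 + 32*y + 40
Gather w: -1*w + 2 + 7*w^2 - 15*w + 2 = 7*w^2 - 16*w + 4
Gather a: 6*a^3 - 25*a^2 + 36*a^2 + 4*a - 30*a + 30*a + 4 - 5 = 6*a^3 + 11*a^2 + 4*a - 1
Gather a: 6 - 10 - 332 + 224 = -112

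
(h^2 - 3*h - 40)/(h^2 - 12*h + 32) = (h + 5)/(h - 4)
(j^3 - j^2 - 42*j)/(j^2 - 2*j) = (j^2 - j - 42)/(j - 2)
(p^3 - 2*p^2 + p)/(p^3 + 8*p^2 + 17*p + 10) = p*(p^2 - 2*p + 1)/(p^3 + 8*p^2 + 17*p + 10)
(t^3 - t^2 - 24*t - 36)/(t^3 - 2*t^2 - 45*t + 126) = (t^2 + 5*t + 6)/(t^2 + 4*t - 21)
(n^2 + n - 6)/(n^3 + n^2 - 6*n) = 1/n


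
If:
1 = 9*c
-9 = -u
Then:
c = 1/9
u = 9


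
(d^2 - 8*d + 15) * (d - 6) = d^3 - 14*d^2 + 63*d - 90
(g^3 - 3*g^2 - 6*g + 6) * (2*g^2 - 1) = 2*g^5 - 6*g^4 - 13*g^3 + 15*g^2 + 6*g - 6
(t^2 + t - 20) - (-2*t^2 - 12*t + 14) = 3*t^2 + 13*t - 34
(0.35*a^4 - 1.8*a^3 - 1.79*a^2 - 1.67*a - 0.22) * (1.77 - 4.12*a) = -1.442*a^5 + 8.0355*a^4 + 4.1888*a^3 + 3.7121*a^2 - 2.0495*a - 0.3894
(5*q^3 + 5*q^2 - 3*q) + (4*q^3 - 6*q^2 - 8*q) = 9*q^3 - q^2 - 11*q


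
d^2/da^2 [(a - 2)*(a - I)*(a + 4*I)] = 6*a - 4 + 6*I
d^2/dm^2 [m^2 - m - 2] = 2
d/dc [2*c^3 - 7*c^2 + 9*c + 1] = 6*c^2 - 14*c + 9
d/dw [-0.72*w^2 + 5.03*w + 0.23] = 5.03 - 1.44*w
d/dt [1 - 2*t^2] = -4*t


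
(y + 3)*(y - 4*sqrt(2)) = y^2 - 4*sqrt(2)*y + 3*y - 12*sqrt(2)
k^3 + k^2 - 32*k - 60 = (k - 6)*(k + 2)*(k + 5)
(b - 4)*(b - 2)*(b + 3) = b^3 - 3*b^2 - 10*b + 24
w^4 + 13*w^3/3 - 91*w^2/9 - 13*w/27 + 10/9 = (w - 5/3)*(w - 1/3)*(w + 1/3)*(w + 6)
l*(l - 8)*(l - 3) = l^3 - 11*l^2 + 24*l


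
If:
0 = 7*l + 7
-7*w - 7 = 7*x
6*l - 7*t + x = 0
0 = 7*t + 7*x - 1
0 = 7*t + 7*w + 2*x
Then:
No Solution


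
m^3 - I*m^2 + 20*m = m*(m - 5*I)*(m + 4*I)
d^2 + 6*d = d*(d + 6)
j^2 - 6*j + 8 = (j - 4)*(j - 2)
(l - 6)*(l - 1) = l^2 - 7*l + 6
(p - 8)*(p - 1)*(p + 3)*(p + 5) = p^4 - p^3 - 49*p^2 - 71*p + 120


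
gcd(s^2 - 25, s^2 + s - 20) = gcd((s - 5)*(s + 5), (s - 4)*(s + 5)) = s + 5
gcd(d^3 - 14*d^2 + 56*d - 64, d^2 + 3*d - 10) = d - 2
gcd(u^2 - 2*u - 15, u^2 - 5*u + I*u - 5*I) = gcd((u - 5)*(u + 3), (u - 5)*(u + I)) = u - 5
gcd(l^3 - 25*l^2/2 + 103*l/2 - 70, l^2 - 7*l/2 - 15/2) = l - 5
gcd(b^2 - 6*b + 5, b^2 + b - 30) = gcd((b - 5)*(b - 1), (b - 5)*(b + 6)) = b - 5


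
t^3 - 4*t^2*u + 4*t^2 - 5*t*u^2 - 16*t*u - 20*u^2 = (t + 4)*(t - 5*u)*(t + u)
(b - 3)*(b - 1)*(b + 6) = b^3 + 2*b^2 - 21*b + 18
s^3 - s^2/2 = s^2*(s - 1/2)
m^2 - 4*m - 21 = (m - 7)*(m + 3)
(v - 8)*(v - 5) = v^2 - 13*v + 40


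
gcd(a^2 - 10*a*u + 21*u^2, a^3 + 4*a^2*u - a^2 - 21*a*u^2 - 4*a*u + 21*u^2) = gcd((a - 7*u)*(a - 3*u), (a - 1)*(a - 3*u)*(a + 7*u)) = -a + 3*u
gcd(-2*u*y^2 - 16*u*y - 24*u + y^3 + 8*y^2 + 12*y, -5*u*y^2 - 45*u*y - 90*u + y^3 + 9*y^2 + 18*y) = y + 6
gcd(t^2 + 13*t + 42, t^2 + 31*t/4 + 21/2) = t + 6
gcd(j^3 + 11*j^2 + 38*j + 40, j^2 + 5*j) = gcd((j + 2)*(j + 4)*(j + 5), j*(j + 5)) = j + 5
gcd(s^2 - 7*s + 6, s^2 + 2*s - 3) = s - 1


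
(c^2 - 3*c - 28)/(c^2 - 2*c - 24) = (c - 7)/(c - 6)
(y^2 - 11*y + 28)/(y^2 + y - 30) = (y^2 - 11*y + 28)/(y^2 + y - 30)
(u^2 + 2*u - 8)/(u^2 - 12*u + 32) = (u^2 + 2*u - 8)/(u^2 - 12*u + 32)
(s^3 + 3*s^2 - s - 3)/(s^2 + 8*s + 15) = (s^2 - 1)/(s + 5)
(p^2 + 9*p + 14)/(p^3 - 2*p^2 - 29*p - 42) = (p + 7)/(p^2 - 4*p - 21)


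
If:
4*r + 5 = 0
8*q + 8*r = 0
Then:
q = 5/4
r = -5/4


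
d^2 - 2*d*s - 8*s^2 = (d - 4*s)*(d + 2*s)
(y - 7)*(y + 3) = y^2 - 4*y - 21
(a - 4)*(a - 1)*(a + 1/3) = a^3 - 14*a^2/3 + 7*a/3 + 4/3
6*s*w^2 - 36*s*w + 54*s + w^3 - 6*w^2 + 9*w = (6*s + w)*(w - 3)^2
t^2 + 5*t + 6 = (t + 2)*(t + 3)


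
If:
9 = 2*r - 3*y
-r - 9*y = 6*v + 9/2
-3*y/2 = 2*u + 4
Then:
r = 3*y/2 + 9/2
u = -3*y/4 - 2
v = -7*y/4 - 3/2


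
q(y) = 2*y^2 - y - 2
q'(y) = 4*y - 1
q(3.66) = 21.13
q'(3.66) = 13.64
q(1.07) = -0.78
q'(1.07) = 3.28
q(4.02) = 26.30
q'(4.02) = 15.08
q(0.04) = -2.04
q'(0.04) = -0.84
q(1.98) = 3.86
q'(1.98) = 6.92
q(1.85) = 3.00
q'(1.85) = 6.40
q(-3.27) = 22.66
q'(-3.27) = -14.08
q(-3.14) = 20.86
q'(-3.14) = -13.56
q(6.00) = 64.00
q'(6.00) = 23.00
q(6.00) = 64.00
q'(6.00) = 23.00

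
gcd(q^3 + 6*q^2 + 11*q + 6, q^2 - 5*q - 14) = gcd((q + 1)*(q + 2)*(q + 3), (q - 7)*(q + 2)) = q + 2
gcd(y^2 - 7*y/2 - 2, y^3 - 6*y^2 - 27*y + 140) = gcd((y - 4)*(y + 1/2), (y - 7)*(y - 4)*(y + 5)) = y - 4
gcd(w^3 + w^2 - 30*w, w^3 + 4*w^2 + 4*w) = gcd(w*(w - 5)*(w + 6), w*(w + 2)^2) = w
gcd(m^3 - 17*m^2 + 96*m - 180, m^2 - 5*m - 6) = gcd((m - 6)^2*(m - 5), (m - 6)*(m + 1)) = m - 6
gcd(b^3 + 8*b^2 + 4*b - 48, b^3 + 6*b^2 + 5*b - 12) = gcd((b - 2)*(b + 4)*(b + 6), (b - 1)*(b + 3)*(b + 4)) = b + 4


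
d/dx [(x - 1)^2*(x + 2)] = 3*x^2 - 3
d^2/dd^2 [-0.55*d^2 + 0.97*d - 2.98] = -1.10000000000000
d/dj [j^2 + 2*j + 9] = 2*j + 2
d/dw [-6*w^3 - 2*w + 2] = -18*w^2 - 2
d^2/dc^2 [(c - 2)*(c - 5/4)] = 2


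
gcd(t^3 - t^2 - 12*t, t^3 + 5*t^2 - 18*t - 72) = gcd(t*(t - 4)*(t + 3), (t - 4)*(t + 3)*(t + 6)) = t^2 - t - 12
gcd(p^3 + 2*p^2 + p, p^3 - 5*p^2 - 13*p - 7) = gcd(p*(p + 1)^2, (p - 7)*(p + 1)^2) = p^2 + 2*p + 1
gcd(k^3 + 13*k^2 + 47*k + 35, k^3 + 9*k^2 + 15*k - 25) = k + 5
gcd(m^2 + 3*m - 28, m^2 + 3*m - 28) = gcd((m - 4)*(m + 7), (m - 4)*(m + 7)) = m^2 + 3*m - 28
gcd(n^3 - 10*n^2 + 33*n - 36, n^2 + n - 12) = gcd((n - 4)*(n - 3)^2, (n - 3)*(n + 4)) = n - 3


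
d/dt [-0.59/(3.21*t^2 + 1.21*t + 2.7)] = (3.7878*t + 0.7139)/(3.21*t^2 + 1.21*t + 2.7)^2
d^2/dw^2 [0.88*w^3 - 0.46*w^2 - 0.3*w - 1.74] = 5.28*w - 0.92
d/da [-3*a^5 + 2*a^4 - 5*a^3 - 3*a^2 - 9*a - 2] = -15*a^4 + 8*a^3 - 15*a^2 - 6*a - 9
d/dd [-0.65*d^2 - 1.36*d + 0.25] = -1.3*d - 1.36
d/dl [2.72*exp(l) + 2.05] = 2.72*exp(l)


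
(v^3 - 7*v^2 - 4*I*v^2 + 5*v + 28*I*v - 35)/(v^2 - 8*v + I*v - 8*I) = (v^2 - v*(7 + 5*I) + 35*I)/(v - 8)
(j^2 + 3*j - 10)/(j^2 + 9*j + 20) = (j - 2)/(j + 4)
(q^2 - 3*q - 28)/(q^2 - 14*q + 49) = (q + 4)/(q - 7)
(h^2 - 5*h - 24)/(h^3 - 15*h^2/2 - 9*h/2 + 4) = 2*(h + 3)/(2*h^2 + h - 1)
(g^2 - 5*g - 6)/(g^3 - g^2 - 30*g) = (g + 1)/(g*(g + 5))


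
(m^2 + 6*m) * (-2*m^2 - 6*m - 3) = -2*m^4 - 18*m^3 - 39*m^2 - 18*m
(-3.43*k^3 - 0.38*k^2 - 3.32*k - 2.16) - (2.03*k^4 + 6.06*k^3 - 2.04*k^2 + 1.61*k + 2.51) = -2.03*k^4 - 9.49*k^3 + 1.66*k^2 - 4.93*k - 4.67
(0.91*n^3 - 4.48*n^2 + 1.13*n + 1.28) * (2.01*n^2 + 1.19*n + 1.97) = 1.8291*n^5 - 7.9219*n^4 - 1.2672*n^3 - 4.9081*n^2 + 3.7493*n + 2.5216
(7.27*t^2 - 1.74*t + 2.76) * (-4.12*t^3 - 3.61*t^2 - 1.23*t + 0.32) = -29.9524*t^5 - 19.0759*t^4 - 14.0319*t^3 - 5.497*t^2 - 3.9516*t + 0.8832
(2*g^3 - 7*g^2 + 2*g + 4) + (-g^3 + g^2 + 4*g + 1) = g^3 - 6*g^2 + 6*g + 5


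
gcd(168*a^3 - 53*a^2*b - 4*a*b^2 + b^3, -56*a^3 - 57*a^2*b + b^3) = 56*a^2 + a*b - b^2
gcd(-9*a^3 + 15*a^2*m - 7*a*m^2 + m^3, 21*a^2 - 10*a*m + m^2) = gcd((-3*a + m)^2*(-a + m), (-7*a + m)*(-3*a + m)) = 3*a - m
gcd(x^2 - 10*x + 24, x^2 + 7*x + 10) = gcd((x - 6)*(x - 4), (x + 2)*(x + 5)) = 1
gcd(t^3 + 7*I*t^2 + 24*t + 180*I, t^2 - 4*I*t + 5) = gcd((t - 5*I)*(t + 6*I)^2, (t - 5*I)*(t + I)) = t - 5*I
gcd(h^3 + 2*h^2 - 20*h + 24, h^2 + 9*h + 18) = h + 6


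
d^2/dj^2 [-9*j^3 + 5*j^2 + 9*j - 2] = 10 - 54*j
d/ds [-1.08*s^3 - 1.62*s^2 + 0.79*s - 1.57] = -3.24*s^2 - 3.24*s + 0.79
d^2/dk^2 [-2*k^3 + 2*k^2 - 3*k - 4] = 4 - 12*k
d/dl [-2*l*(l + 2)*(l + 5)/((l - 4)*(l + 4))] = 2*(-l^4 + 58*l^2 + 224*l + 160)/(l^4 - 32*l^2 + 256)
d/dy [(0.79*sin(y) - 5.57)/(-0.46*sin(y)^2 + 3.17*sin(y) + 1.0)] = (0.3634*sin(y)^2 - 5.1244*sin(y) + 18.4469)*cos(y)/(0.2116*sin(y)^4 - 2.9164*sin(y)^3 + 9.1289*sin(y)^2 + 6.34*sin(y) + 1.0)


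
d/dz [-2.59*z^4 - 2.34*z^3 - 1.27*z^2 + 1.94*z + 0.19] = -10.36*z^3 - 7.02*z^2 - 2.54*z + 1.94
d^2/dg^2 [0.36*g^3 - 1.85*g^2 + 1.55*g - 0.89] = 2.16*g - 3.7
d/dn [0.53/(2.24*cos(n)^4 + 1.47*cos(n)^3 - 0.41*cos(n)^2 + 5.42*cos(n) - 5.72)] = (4.7488*cos(n)^3 + 2.3373*cos(n)^2 - 0.4346*cos(n) + 2.8726)*sin(n)/(2.24*cos(n)^4 + 1.47*cos(n)^3 - 0.41*cos(n)^2 + 5.42*cos(n) - 5.72)^2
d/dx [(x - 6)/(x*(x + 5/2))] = 4*(-x^2 + 12*x + 15)/(x^2*(4*x^2 + 20*x + 25))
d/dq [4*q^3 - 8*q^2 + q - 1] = 12*q^2 - 16*q + 1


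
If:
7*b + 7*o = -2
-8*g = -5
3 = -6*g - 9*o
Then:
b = 13/28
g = 5/8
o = -3/4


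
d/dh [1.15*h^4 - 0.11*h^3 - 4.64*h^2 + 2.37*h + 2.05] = 4.6*h^3 - 0.33*h^2 - 9.28*h + 2.37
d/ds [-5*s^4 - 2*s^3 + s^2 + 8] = 2*s*(-10*s^2 - 3*s + 1)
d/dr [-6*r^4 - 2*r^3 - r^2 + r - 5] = -24*r^3 - 6*r^2 - 2*r + 1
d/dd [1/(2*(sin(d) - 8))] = -cos(d)/(2*(sin(d) - 8)^2)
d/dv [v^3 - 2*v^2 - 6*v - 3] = 3*v^2 - 4*v - 6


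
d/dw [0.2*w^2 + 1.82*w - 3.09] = 0.4*w + 1.82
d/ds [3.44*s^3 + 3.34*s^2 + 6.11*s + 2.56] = 10.32*s^2 + 6.68*s + 6.11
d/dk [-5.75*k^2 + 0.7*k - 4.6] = 0.7 - 11.5*k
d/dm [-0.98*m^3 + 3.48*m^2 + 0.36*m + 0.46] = -2.94*m^2 + 6.96*m + 0.36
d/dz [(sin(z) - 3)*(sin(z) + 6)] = (2*sin(z) + 3)*cos(z)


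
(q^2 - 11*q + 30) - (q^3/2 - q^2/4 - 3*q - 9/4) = -q^3/2 + 5*q^2/4 - 8*q + 129/4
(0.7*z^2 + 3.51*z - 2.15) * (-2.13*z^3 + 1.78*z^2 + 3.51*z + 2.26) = -1.491*z^5 - 6.2303*z^4 + 13.2843*z^3 + 10.0751*z^2 + 0.3861*z - 4.859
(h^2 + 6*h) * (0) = 0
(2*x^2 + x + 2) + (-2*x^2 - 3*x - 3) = -2*x - 1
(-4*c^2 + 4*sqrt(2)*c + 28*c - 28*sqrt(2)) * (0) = 0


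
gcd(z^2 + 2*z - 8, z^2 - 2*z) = z - 2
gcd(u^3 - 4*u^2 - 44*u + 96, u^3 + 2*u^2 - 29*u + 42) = u - 2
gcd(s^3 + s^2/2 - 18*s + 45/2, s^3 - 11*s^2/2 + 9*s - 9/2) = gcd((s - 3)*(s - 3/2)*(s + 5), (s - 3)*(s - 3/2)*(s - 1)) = s^2 - 9*s/2 + 9/2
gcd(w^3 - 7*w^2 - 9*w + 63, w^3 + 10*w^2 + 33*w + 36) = w + 3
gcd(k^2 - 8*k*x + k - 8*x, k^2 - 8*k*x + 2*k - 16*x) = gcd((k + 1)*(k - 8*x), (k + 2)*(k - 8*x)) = -k + 8*x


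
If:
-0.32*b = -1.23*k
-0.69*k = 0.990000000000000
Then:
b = -5.51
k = -1.43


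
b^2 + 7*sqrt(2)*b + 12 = (b + sqrt(2))*(b + 6*sqrt(2))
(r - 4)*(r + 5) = r^2 + r - 20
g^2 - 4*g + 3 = (g - 3)*(g - 1)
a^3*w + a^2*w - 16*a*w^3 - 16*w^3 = (a - 4*w)*(a + 4*w)*(a*w + w)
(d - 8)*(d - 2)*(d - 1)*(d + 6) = d^4 - 5*d^3 - 40*d^2 + 140*d - 96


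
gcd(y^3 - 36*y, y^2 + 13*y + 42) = y + 6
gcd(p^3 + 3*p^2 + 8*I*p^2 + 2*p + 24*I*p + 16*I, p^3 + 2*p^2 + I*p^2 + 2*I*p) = p + 2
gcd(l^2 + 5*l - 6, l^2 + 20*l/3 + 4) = l + 6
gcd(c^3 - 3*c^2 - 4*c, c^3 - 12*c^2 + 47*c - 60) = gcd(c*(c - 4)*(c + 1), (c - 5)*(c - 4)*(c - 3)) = c - 4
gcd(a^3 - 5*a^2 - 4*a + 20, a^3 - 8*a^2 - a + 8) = 1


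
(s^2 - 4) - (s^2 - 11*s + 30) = 11*s - 34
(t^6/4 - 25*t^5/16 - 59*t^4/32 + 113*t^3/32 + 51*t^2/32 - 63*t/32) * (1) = t^6/4 - 25*t^5/16 - 59*t^4/32 + 113*t^3/32 + 51*t^2/32 - 63*t/32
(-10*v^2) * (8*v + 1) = -80*v^3 - 10*v^2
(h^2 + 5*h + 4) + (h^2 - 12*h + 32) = 2*h^2 - 7*h + 36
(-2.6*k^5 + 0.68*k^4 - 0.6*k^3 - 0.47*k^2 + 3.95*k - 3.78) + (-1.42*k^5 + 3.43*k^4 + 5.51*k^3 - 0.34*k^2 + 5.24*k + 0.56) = -4.02*k^5 + 4.11*k^4 + 4.91*k^3 - 0.81*k^2 + 9.19*k - 3.22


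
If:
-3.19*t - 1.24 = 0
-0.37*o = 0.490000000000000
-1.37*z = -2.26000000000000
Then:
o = -1.32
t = -0.39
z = 1.65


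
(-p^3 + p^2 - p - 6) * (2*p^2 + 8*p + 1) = -2*p^5 - 6*p^4 + 5*p^3 - 19*p^2 - 49*p - 6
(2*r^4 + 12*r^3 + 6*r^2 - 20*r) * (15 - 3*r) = -6*r^5 - 6*r^4 + 162*r^3 + 150*r^2 - 300*r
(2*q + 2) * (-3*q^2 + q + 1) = -6*q^3 - 4*q^2 + 4*q + 2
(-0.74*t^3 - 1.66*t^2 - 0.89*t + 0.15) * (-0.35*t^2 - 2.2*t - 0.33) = 0.259*t^5 + 2.209*t^4 + 4.2077*t^3 + 2.4533*t^2 - 0.0363*t - 0.0495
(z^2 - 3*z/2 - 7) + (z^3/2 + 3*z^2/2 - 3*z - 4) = z^3/2 + 5*z^2/2 - 9*z/2 - 11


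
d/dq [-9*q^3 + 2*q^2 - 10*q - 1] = -27*q^2 + 4*q - 10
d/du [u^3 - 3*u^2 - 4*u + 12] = 3*u^2 - 6*u - 4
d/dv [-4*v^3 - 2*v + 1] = -12*v^2 - 2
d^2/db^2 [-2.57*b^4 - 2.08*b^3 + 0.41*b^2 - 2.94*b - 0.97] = -30.84*b^2 - 12.48*b + 0.82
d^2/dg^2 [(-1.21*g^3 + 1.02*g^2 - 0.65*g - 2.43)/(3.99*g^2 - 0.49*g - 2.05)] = (-2.8421709430404e-14*g^4 - 37.083158*g^3 - 189.349188*g^2 - 33.904842*g - 31.040306)/(63.521199*g^6 - 23.402547*g^5 - 95.034618*g^4 + 23.930081*g^3 + 48.82731*g^2 - 6.177675*g - 8.615125)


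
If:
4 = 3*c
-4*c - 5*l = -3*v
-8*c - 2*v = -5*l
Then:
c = 4/3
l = 128/15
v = 16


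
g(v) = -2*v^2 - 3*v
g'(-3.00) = 9.00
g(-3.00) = -9.00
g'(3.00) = -15.00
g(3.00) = -27.00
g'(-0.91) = 0.64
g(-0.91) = 1.07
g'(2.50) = -13.00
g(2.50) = -20.00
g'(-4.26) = 14.04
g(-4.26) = -23.52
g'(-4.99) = 16.96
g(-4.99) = -34.83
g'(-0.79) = 0.16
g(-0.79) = 1.12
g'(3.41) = -16.64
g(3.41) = -33.49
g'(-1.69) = 3.76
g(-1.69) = -0.64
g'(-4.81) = 16.24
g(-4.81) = -31.84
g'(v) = -4*v - 3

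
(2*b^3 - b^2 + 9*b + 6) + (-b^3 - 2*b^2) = b^3 - 3*b^2 + 9*b + 6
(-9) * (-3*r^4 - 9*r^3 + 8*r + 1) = 27*r^4 + 81*r^3 - 72*r - 9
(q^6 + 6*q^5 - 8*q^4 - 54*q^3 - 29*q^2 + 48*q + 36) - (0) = q^6 + 6*q^5 - 8*q^4 - 54*q^3 - 29*q^2 + 48*q + 36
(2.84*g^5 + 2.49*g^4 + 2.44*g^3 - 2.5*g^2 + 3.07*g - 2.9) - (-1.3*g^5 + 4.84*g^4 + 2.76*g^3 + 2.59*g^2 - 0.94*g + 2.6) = 4.14*g^5 - 2.35*g^4 - 0.32*g^3 - 5.09*g^2 + 4.01*g - 5.5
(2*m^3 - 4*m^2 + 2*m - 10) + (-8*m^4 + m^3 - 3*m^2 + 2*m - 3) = -8*m^4 + 3*m^3 - 7*m^2 + 4*m - 13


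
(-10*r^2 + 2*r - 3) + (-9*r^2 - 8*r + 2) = -19*r^2 - 6*r - 1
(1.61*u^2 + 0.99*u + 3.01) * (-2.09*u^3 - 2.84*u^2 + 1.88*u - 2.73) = -3.3649*u^5 - 6.6415*u^4 - 6.0757*u^3 - 11.0825*u^2 + 2.9561*u - 8.2173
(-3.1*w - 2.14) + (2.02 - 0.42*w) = -3.52*w - 0.12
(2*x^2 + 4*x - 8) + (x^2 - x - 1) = 3*x^2 + 3*x - 9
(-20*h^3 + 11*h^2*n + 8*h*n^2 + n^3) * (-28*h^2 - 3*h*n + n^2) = 560*h^5 - 248*h^4*n - 277*h^3*n^2 - 41*h^2*n^3 + 5*h*n^4 + n^5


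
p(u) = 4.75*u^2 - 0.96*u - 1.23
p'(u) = 9.5*u - 0.96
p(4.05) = 72.79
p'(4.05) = 37.52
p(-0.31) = -0.48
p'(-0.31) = -3.90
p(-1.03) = 4.80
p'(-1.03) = -10.74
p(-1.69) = 13.96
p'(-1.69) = -17.02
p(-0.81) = 2.66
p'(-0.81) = -8.66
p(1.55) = 8.69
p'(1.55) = 13.76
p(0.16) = -1.26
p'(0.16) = 0.56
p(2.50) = 26.06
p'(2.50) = 22.79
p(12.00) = 671.25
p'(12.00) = 113.04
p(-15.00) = 1081.92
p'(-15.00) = -143.46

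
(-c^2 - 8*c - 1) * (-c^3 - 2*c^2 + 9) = c^5 + 10*c^4 + 17*c^3 - 7*c^2 - 72*c - 9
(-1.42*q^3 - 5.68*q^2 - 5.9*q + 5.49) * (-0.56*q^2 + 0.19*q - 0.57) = 0.7952*q^5 + 2.911*q^4 + 3.0342*q^3 - 0.957800000000001*q^2 + 4.4061*q - 3.1293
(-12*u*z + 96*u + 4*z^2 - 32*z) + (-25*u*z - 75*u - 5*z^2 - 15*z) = -37*u*z + 21*u - z^2 - 47*z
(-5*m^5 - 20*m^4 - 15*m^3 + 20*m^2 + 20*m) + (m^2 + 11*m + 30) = -5*m^5 - 20*m^4 - 15*m^3 + 21*m^2 + 31*m + 30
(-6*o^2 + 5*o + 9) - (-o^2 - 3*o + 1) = -5*o^2 + 8*o + 8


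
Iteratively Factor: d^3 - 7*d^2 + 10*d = (d)*(d^2 - 7*d + 10) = d*(d - 5)*(d - 2)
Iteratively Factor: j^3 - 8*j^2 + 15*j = (j - 3)*(j^2 - 5*j) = j*(j - 3)*(j - 5)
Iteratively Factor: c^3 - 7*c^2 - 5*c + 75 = (c - 5)*(c^2 - 2*c - 15) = (c - 5)^2*(c + 3)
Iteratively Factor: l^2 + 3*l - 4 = (l - 1)*(l + 4)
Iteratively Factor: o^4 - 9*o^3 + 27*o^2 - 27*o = (o)*(o^3 - 9*o^2 + 27*o - 27) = o*(o - 3)*(o^2 - 6*o + 9) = o*(o - 3)^2*(o - 3)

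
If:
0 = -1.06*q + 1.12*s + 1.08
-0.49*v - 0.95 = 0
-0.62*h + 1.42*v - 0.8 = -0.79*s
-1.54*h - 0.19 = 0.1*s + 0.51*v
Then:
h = 0.22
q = 5.95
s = 4.67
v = -1.94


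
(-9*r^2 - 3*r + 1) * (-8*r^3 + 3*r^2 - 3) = 72*r^5 - 3*r^4 - 17*r^3 + 30*r^2 + 9*r - 3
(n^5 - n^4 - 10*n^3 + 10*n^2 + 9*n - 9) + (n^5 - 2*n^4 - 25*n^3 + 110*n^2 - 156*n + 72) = 2*n^5 - 3*n^4 - 35*n^3 + 120*n^2 - 147*n + 63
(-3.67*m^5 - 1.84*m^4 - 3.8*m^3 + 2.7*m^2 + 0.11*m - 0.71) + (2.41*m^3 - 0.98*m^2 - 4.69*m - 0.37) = -3.67*m^5 - 1.84*m^4 - 1.39*m^3 + 1.72*m^2 - 4.58*m - 1.08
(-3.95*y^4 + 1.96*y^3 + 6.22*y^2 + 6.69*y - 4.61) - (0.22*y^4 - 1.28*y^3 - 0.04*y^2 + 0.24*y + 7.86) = -4.17*y^4 + 3.24*y^3 + 6.26*y^2 + 6.45*y - 12.47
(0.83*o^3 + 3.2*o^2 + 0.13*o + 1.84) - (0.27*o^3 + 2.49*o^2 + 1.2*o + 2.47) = 0.56*o^3 + 0.71*o^2 - 1.07*o - 0.63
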